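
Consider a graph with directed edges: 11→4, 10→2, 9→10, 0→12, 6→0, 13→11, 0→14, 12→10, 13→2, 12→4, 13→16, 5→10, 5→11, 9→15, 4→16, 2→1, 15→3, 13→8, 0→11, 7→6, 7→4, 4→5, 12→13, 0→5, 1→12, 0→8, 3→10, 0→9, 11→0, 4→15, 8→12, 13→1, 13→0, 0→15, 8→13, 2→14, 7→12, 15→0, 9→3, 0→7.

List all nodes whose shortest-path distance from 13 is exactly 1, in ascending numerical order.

Level 0: 13
Level 1: 0, 1, 2, 8, 11, 16
Level 2: 4, 5, 7, 9, 12, 14, 15
Level 3: 3, 6, 10

0, 1, 2, 8, 11, 16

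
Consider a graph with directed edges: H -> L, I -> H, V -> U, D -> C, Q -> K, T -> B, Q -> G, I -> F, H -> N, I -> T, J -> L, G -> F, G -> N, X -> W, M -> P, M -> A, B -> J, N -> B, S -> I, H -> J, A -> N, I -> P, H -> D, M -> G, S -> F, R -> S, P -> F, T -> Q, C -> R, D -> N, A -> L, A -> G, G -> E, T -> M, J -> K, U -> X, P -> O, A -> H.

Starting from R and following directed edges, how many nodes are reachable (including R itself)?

20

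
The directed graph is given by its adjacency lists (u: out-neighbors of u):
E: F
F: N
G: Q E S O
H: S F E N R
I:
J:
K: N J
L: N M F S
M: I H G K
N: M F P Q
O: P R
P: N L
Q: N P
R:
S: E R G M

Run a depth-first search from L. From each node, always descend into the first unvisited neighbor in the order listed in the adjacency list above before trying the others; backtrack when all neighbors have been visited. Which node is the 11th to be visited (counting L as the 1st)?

Visit L
L → N
N → M
M → I
M → H
H → S
S → E
E → F
S → R
S → G
G → Q
Q → P
G → O
M → K
K → J

Visit order: L, N, M, I, H, S, E, F, R, G, Q, P, O, K, J

Q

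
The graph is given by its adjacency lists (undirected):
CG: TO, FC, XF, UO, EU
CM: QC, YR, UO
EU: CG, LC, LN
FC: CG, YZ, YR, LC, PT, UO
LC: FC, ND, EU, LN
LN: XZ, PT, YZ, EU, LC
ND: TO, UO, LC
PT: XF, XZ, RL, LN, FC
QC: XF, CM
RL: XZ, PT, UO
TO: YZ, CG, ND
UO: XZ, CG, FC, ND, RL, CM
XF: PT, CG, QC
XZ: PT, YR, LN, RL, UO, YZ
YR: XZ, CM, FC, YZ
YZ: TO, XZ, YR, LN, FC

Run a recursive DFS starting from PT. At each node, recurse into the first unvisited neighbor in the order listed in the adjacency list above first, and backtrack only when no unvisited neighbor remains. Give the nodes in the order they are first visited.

PT -> XF -> CG -> TO -> YZ -> XZ -> YR -> CM -> QC -> UO -> FC -> LC -> ND -> EU -> LN -> RL

Visit PT
PT → XF
XF → CG
CG → TO
TO → YZ
YZ → XZ
XZ → YR
YR → CM
CM → QC
CM → UO
UO → FC
FC → LC
LC → ND
LC → EU
EU → LN
UO → RL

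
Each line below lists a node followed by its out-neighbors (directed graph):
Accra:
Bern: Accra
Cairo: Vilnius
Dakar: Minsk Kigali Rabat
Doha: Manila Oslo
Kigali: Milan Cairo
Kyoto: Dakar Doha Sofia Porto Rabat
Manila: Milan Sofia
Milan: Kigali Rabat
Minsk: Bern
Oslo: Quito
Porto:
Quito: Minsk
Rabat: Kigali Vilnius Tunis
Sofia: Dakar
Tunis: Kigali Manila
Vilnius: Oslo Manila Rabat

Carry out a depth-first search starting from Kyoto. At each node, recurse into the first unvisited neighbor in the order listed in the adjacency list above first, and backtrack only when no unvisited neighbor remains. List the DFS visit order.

Visit Kyoto
Kyoto → Dakar
Dakar → Minsk
Minsk → Bern
Bern → Accra
Dakar → Kigali
Kigali → Milan
Milan → Rabat
Rabat → Vilnius
Vilnius → Oslo
Oslo → Quito
Vilnius → Manila
Manila → Sofia
Rabat → Tunis
Kigali → Cairo
Kyoto → Doha
Kyoto → Porto

Kyoto, Dakar, Minsk, Bern, Accra, Kigali, Milan, Rabat, Vilnius, Oslo, Quito, Manila, Sofia, Tunis, Cairo, Doha, Porto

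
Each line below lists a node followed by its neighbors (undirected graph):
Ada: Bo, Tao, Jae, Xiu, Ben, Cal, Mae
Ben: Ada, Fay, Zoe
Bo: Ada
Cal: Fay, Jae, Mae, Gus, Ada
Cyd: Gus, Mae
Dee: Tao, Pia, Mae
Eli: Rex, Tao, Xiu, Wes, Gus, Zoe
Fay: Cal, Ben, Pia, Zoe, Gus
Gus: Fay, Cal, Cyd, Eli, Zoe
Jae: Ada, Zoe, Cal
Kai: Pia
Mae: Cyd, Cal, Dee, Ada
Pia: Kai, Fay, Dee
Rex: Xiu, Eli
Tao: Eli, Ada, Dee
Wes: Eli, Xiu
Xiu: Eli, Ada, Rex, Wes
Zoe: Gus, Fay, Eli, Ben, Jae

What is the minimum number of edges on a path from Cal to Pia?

Level 0: Cal
Level 1: Ada, Fay, Gus, Jae, Mae
Level 2: Ben, Bo, Cyd, Dee, Eli, Pia, Tao, Xiu, Zoe
Level 3: Kai, Rex, Wes
Pia first appears at level 2.

2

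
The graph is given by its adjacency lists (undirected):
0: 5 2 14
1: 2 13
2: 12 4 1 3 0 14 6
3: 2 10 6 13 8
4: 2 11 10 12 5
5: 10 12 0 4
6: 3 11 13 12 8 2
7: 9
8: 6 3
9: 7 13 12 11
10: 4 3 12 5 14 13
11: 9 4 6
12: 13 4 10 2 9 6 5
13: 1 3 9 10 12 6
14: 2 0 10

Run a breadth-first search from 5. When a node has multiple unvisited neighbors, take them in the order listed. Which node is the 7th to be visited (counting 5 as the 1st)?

Visit 5; enqueue 10, 12, 0, 4 → queue [10, 12, 0, 4]
Visit 10; enqueue 3, 14, 13 → queue [12, 0, 4, 3, 14, 13]
Visit 12; enqueue 2, 9, 6 → queue [0, 4, 3, 14, 13, 2, 9, 6]
Visit 0 → queue [4, 3, 14, 13, 2, 9, 6]
Visit 4; enqueue 11 → queue [3, 14, 13, 2, 9, 6, 11]
Visit 3; enqueue 8 → queue [14, 13, 2, 9, 6, 11, 8]
Visit 14 → queue [13, 2, 9, 6, 11, 8]
Visit 13; enqueue 1 → queue [2, 9, 6, 11, 8, 1]
Visit 2 → queue [9, 6, 11, 8, 1]
Visit 9; enqueue 7 → queue [6, 11, 8, 1, 7]
Visit 6 → queue [11, 8, 1, 7]
Visit 11 → queue [8, 1, 7]
Visit 8 → queue [1, 7]
Visit 1 → queue [7]
Visit 7 → queue []

Visit order: 5, 10, 12, 0, 4, 3, 14, 13, 2, 9, 6, 11, 8, 1, 7

14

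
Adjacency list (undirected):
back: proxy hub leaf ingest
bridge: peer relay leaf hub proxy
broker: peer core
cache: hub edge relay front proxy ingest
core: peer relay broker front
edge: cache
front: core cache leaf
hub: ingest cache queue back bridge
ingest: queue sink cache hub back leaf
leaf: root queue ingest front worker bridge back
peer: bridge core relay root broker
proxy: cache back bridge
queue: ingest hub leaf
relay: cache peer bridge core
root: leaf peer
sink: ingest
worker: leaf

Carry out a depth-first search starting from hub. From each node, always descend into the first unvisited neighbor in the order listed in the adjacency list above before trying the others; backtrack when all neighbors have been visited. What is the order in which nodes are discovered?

Visit hub
hub → ingest
ingest → queue
queue → leaf
leaf → root
root → peer
peer → bridge
bridge → relay
relay → cache
cache → edge
cache → front
front → core
core → broker
cache → proxy
proxy → back
leaf → worker
ingest → sink

hub -> ingest -> queue -> leaf -> root -> peer -> bridge -> relay -> cache -> edge -> front -> core -> broker -> proxy -> back -> worker -> sink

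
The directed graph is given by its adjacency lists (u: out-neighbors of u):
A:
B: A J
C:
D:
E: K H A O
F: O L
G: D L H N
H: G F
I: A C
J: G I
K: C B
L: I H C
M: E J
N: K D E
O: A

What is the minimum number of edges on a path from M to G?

Level 0: M
Level 1: E, J
Level 2: A, G, H, I, K, O
Level 3: B, C, D, F, L, N
G first appears at level 2.

2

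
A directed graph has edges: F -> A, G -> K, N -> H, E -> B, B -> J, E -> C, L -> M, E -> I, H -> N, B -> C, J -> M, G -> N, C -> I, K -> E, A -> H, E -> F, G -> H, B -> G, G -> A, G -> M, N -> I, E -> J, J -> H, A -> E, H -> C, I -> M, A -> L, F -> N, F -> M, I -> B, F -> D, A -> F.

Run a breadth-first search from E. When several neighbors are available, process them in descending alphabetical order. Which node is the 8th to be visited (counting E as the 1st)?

H

Visit E; enqueue J, I, F, C, B → queue [J, I, F, C, B]
Visit J; enqueue M, H → queue [I, F, C, B, M, H]
Visit I → queue [F, C, B, M, H]
Visit F; enqueue N, D, A → queue [C, B, M, H, N, D, A]
Visit C → queue [B, M, H, N, D, A]
Visit B; enqueue G → queue [M, H, N, D, A, G]
Visit M → queue [H, N, D, A, G]
Visit H → queue [N, D, A, G]
Visit N → queue [D, A, G]
Visit D → queue [A, G]
Visit A; enqueue L → queue [G, L]
Visit G; enqueue K → queue [L, K]
Visit L → queue [K]
Visit K → queue []

Visit order: E, J, I, F, C, B, M, H, N, D, A, G, L, K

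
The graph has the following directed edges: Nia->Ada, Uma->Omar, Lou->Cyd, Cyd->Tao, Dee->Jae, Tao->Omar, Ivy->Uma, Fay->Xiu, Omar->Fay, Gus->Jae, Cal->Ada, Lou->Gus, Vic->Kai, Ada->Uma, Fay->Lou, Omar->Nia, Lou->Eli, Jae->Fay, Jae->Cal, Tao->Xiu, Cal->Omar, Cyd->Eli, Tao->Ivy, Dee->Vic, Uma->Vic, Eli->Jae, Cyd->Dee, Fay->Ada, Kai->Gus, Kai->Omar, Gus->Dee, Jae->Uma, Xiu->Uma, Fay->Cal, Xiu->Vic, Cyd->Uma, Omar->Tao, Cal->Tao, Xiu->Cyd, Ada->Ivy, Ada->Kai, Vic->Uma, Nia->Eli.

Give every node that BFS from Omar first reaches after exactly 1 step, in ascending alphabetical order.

Level 0: Omar
Level 1: Fay, Nia, Tao
Level 2: Ada, Cal, Eli, Ivy, Lou, Xiu
Level 3: Cyd, Gus, Jae, Kai, Uma, Vic
Level 4: Dee

Fay, Nia, Tao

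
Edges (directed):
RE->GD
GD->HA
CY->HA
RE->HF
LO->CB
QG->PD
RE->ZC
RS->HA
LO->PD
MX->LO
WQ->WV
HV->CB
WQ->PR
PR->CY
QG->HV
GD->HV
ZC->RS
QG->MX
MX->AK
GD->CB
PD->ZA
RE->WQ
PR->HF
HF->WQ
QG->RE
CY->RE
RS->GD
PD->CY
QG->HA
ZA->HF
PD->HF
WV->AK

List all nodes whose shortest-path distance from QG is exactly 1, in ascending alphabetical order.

HA, HV, MX, PD, RE

Level 0: QG
Level 1: HA, HV, MX, PD, RE
Level 2: AK, CB, CY, GD, HF, LO, WQ, ZA, ZC
Level 3: PR, RS, WV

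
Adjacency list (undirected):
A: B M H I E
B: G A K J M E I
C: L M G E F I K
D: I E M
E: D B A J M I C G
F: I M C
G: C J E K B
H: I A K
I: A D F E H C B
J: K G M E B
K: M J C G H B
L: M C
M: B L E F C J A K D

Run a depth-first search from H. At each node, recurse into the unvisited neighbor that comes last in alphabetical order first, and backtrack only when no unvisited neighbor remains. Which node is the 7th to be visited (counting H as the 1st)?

F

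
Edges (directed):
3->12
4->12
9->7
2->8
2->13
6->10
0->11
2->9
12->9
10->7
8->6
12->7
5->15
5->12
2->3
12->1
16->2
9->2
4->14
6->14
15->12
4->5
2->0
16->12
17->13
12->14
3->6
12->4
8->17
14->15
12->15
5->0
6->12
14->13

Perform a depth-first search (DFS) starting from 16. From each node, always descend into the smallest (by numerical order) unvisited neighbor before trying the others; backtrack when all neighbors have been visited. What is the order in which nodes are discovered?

16 -> 2 -> 0 -> 11 -> 3 -> 6 -> 10 -> 7 -> 12 -> 1 -> 4 -> 5 -> 15 -> 14 -> 13 -> 9 -> 8 -> 17

Visit 16
16 → 2
2 → 0
0 → 11
2 → 3
3 → 6
6 → 10
10 → 7
6 → 12
12 → 1
12 → 4
4 → 5
5 → 15
4 → 14
14 → 13
12 → 9
2 → 8
8 → 17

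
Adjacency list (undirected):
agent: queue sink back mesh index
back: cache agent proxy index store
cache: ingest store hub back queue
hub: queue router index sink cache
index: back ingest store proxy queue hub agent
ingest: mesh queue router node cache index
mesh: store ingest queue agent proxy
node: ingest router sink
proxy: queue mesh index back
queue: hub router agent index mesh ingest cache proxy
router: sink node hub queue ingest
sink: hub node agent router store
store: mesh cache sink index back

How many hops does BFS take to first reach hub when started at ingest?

Level 0: ingest
Level 1: cache, index, mesh, node, queue, router
Level 2: agent, back, hub, proxy, sink, store
hub first appears at level 2.

2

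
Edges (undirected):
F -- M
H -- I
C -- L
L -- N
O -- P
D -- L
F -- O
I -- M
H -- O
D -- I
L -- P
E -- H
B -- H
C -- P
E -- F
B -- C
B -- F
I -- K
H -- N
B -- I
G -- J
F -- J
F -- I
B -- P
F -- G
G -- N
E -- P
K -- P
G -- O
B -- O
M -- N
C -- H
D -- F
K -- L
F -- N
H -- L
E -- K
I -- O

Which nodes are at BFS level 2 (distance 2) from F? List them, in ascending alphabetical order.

Level 0: F
Level 1: B, D, E, G, I, J, M, N, O
Level 2: C, H, K, L, P

C, H, K, L, P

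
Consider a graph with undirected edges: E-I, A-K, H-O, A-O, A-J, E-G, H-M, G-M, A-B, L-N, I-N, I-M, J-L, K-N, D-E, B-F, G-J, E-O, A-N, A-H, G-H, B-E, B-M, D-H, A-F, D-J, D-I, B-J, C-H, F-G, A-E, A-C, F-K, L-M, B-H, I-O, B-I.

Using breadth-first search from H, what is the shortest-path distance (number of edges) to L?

2

Level 0: H
Level 1: A, B, C, D, G, M, O
Level 2: E, F, I, J, K, L, N
L first appears at level 2.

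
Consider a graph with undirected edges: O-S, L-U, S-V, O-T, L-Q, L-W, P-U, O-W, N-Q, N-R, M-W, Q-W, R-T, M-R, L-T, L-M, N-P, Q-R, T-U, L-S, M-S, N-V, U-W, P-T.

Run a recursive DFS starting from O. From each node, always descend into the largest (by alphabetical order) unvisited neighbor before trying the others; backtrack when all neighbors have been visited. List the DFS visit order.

O -> W -> U -> T -> R -> Q -> N -> V -> S -> M -> L -> P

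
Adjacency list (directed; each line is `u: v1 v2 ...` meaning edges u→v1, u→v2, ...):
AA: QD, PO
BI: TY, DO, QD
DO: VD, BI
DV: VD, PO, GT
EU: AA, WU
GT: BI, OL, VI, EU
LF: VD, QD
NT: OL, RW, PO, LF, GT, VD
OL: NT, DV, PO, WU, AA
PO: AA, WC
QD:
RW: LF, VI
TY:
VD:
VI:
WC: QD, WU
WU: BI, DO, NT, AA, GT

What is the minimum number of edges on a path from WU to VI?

2

Level 0: WU
Level 1: AA, BI, DO, GT, NT
Level 2: EU, LF, OL, PO, QD, RW, TY, VD, VI
Level 3: DV, WC
VI first appears at level 2.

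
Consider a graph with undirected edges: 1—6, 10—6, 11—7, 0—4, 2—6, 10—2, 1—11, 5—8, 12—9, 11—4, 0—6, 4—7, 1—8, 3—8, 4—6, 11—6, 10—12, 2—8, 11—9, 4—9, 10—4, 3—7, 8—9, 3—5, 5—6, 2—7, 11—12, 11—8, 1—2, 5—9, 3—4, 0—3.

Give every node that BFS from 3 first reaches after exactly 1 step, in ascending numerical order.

Level 0: 3
Level 1: 0, 4, 5, 7, 8
Level 2: 1, 2, 6, 9, 10, 11
Level 3: 12

0, 4, 5, 7, 8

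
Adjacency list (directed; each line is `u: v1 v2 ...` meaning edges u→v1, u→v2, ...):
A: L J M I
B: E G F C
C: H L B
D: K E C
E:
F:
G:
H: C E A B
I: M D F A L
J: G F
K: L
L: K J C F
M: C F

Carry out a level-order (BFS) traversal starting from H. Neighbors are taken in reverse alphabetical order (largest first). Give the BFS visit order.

H -> E -> C -> B -> A -> L -> G -> F -> M -> J -> I -> K -> D

Visit H; enqueue E, C, B, A → queue [E, C, B, A]
Visit E → queue [C, B, A]
Visit C; enqueue L → queue [B, A, L]
Visit B; enqueue G, F → queue [A, L, G, F]
Visit A; enqueue M, J, I → queue [L, G, F, M, J, I]
Visit L; enqueue K → queue [G, F, M, J, I, K]
Visit G → queue [F, M, J, I, K]
Visit F → queue [M, J, I, K]
Visit M → queue [J, I, K]
Visit J → queue [I, K]
Visit I; enqueue D → queue [K, D]
Visit K → queue [D]
Visit D → queue []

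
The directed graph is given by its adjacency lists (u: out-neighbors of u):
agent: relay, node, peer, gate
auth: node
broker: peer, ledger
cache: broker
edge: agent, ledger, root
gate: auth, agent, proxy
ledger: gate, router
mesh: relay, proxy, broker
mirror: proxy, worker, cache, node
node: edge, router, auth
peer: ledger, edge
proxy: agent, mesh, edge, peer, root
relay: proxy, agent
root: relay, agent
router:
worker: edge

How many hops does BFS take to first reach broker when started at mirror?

Level 0: mirror
Level 1: cache, node, proxy, worker
Level 2: agent, auth, broker, edge, mesh, peer, root, router
Level 3: gate, ledger, relay
broker first appears at level 2.

2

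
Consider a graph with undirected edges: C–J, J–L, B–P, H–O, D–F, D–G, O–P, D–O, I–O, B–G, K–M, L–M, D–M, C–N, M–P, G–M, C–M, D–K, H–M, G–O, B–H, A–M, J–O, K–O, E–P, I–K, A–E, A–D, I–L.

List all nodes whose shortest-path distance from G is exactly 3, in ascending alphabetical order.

E, N

Level 0: G
Level 1: B, D, M, O
Level 2: A, C, F, H, I, J, K, L, P
Level 3: E, N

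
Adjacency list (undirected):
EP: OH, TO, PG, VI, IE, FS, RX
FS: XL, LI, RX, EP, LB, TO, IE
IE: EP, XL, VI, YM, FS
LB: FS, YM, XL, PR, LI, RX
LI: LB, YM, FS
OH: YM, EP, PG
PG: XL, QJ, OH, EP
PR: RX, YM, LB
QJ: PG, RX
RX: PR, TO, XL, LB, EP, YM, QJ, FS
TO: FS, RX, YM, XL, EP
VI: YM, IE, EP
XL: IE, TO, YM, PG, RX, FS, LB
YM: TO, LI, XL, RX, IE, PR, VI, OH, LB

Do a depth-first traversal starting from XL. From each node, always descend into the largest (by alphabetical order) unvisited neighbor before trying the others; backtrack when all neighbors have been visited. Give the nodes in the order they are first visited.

XL -> YM -> VI -> IE -> FS -> TO -> RX -> QJ -> PG -> OH -> EP -> PR -> LB -> LI

Visit XL
XL → YM
YM → VI
VI → IE
IE → FS
FS → TO
TO → RX
RX → QJ
QJ → PG
PG → OH
OH → EP
RX → PR
PR → LB
LB → LI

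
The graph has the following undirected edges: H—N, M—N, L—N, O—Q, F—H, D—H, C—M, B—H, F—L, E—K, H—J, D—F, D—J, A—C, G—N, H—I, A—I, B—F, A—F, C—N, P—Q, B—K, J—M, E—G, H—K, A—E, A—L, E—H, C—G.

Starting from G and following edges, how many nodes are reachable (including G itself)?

14

BFS from G visits: G, C, E, N, A, M, H, K, L, F, I, J, B, D
Reachable nodes: 14 of 17 total.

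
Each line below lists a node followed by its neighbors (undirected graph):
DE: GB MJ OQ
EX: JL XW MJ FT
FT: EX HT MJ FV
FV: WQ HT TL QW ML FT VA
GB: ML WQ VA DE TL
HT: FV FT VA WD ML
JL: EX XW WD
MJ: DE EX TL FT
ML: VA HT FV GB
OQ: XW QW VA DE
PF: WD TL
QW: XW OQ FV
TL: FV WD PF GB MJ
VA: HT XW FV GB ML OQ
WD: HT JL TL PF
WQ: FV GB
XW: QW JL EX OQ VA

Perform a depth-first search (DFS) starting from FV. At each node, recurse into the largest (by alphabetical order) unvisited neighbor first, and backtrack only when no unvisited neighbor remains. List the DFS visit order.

FV, WQ, GB, VA, XW, QW, OQ, DE, MJ, TL, WD, PF, JL, EX, FT, HT, ML

Visit FV
FV → WQ
WQ → GB
GB → VA
VA → XW
XW → QW
QW → OQ
OQ → DE
DE → MJ
MJ → TL
TL → WD
WD → PF
WD → JL
JL → EX
EX → FT
FT → HT
HT → ML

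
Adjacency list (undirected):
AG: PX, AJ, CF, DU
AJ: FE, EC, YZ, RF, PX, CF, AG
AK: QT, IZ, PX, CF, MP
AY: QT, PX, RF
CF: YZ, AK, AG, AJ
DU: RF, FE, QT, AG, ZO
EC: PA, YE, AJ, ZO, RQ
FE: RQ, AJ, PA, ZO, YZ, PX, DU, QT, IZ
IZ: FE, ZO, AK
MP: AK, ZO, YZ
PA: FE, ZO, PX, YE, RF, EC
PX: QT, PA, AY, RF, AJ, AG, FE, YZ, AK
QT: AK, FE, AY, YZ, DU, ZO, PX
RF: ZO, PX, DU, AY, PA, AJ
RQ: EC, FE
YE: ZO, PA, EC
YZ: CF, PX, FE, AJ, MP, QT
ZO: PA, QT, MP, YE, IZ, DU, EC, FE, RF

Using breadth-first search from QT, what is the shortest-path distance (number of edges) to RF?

2

Level 0: QT
Level 1: AK, AY, DU, FE, PX, YZ, ZO
Level 2: AG, AJ, CF, EC, IZ, MP, PA, RF, RQ, YE
RF first appears at level 2.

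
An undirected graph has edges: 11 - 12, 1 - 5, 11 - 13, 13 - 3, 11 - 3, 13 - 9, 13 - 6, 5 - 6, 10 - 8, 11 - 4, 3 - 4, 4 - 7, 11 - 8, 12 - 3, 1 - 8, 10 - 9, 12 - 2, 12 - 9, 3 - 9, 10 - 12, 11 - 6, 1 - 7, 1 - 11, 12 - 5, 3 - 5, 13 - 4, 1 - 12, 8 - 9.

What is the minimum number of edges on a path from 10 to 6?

Level 0: 10
Level 1: 8, 9, 12
Level 2: 1, 2, 3, 5, 11, 13
Level 3: 4, 6, 7
6 first appears at level 3.

3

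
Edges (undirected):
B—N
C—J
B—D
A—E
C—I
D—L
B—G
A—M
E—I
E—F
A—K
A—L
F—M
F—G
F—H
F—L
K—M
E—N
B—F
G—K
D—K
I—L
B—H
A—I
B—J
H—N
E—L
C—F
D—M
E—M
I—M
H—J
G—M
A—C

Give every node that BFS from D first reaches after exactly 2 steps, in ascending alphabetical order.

Level 0: D
Level 1: B, K, L, M
Level 2: A, E, F, G, H, I, J, N
Level 3: C

A, E, F, G, H, I, J, N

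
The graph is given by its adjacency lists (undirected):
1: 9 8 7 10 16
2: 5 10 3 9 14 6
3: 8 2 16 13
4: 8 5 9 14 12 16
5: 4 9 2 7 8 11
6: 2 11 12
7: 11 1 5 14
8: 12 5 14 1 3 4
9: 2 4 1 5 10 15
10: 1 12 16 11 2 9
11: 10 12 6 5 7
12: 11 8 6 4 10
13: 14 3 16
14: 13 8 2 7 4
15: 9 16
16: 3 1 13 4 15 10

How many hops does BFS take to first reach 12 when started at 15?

3

Level 0: 15
Level 1: 9, 16
Level 2: 1, 2, 3, 4, 5, 10, 13
Level 3: 6, 7, 8, 11, 12, 14
12 first appears at level 3.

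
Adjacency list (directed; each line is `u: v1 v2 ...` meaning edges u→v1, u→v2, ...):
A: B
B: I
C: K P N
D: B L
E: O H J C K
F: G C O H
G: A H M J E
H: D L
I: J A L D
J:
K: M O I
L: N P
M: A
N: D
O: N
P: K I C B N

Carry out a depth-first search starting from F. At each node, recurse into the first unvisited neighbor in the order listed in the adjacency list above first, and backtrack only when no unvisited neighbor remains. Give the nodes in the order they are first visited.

F, G, A, B, I, J, L, N, D, P, K, M, O, C, H, E

Visit F
F → G
G → A
A → B
B → I
I → J
I → L
L → N
N → D
L → P
P → K
K → M
K → O
P → C
G → H
G → E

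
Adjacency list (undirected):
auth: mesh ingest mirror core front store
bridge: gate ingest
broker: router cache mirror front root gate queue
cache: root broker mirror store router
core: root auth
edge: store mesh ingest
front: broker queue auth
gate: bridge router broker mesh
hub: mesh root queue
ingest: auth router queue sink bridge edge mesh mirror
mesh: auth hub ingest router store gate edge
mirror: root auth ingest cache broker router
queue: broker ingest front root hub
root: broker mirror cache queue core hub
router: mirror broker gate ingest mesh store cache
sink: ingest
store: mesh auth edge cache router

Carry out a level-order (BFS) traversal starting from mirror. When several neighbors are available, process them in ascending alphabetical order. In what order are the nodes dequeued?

mirror, auth, broker, cache, ingest, root, router, core, front, mesh, store, gate, queue, bridge, edge, sink, hub

Visit mirror; enqueue auth, broker, cache, ingest, root, router → queue [auth, broker, cache, ingest, root, router]
Visit auth; enqueue core, front, mesh, store → queue [broker, cache, ingest, root, router, core, front, mesh, store]
Visit broker; enqueue gate, queue → queue [cache, ingest, root, router, core, front, mesh, store, gate, queue]
Visit cache → queue [ingest, root, router, core, front, mesh, store, gate, queue]
Visit ingest; enqueue bridge, edge, sink → queue [root, router, core, front, mesh, store, gate, queue, bridge, edge, sink]
Visit root; enqueue hub → queue [router, core, front, mesh, store, gate, queue, bridge, edge, sink, hub]
Visit router → queue [core, front, mesh, store, gate, queue, bridge, edge, sink, hub]
Visit core → queue [front, mesh, store, gate, queue, bridge, edge, sink, hub]
Visit front → queue [mesh, store, gate, queue, bridge, edge, sink, hub]
Visit mesh → queue [store, gate, queue, bridge, edge, sink, hub]
Visit store → queue [gate, queue, bridge, edge, sink, hub]
Visit gate → queue [queue, bridge, edge, sink, hub]
Visit queue → queue [bridge, edge, sink, hub]
Visit bridge → queue [edge, sink, hub]
Visit edge → queue [sink, hub]
Visit sink → queue [hub]
Visit hub → queue []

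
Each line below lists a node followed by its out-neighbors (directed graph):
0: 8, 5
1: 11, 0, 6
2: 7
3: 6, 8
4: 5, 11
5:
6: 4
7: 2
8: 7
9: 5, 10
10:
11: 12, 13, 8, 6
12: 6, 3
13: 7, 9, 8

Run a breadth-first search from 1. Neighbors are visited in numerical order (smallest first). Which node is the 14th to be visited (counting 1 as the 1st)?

Visit 1; enqueue 0, 6, 11 → queue [0, 6, 11]
Visit 0; enqueue 5, 8 → queue [6, 11, 5, 8]
Visit 6; enqueue 4 → queue [11, 5, 8, 4]
Visit 11; enqueue 12, 13 → queue [5, 8, 4, 12, 13]
Visit 5 → queue [8, 4, 12, 13]
Visit 8; enqueue 7 → queue [4, 12, 13, 7]
Visit 4 → queue [12, 13, 7]
Visit 12; enqueue 3 → queue [13, 7, 3]
Visit 13; enqueue 9 → queue [7, 3, 9]
Visit 7; enqueue 2 → queue [3, 9, 2]
Visit 3 → queue [9, 2]
Visit 9; enqueue 10 → queue [2, 10]
Visit 2 → queue [10]
Visit 10 → queue []

Visit order: 1, 0, 6, 11, 5, 8, 4, 12, 13, 7, 3, 9, 2, 10

10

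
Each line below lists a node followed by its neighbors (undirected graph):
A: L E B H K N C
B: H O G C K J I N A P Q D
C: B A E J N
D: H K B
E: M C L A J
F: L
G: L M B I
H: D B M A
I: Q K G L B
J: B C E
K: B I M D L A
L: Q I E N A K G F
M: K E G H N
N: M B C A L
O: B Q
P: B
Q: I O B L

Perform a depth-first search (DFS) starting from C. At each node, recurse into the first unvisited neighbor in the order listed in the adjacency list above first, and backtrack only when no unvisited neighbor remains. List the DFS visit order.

Visit C
C → B
B → H
H → D
D → K
K → I
I → Q
Q → O
Q → L
L → E
E → M
M → G
M → N
N → A
E → J
L → F
B → P

C, B, H, D, K, I, Q, O, L, E, M, G, N, A, J, F, P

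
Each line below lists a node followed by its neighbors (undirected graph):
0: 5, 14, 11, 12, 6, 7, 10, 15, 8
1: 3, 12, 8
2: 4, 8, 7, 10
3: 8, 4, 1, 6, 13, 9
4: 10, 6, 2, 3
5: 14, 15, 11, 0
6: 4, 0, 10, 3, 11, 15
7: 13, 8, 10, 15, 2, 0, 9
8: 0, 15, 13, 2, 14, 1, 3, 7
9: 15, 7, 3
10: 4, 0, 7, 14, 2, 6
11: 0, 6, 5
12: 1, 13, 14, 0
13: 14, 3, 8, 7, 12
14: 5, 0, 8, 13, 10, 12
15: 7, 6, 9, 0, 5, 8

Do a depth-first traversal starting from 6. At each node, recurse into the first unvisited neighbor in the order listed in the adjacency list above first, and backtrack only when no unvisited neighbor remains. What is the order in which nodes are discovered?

6, 4, 10, 0, 5, 14, 8, 15, 7, 13, 3, 1, 12, 9, 2, 11

Visit 6
6 → 4
4 → 10
10 → 0
0 → 5
5 → 14
14 → 8
8 → 15
15 → 7
7 → 13
13 → 3
3 → 1
1 → 12
3 → 9
7 → 2
5 → 11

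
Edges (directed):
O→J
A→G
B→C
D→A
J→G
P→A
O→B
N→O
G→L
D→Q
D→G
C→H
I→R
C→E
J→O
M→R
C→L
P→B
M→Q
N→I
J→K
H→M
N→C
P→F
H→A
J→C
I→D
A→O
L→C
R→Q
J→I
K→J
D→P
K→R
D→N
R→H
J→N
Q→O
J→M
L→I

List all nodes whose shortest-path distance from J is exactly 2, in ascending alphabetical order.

Level 0: J
Level 1: C, G, I, K, M, N, O
Level 2: B, D, E, H, L, Q, R
Level 3: A, P
Level 4: F

B, D, E, H, L, Q, R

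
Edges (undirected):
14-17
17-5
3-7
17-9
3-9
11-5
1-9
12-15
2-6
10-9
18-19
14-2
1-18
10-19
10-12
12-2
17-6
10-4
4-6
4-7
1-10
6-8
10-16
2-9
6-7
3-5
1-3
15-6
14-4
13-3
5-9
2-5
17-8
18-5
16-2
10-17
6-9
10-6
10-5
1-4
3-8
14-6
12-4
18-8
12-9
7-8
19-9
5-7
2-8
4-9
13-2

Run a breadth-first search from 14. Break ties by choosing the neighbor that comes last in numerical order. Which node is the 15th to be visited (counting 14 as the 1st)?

Visit 14; enqueue 17, 6, 4, 2 → queue [17, 6, 4, 2]
Visit 17; enqueue 10, 9, 8, 5 → queue [6, 4, 2, 10, 9, 8, 5]
Visit 6; enqueue 15, 7 → queue [4, 2, 10, 9, 8, 5, 15, 7]
Visit 4; enqueue 12, 1 → queue [2, 10, 9, 8, 5, 15, 7, 12, 1]
Visit 2; enqueue 16, 13 → queue [10, 9, 8, 5, 15, 7, 12, 1, 16, 13]
Visit 10; enqueue 19 → queue [9, 8, 5, 15, 7, 12, 1, 16, 13, 19]
Visit 9; enqueue 3 → queue [8, 5, 15, 7, 12, 1, 16, 13, 19, 3]
Visit 8; enqueue 18 → queue [5, 15, 7, 12, 1, 16, 13, 19, 3, 18]
Visit 5; enqueue 11 → queue [15, 7, 12, 1, 16, 13, 19, 3, 18, 11]
Visit 15 → queue [7, 12, 1, 16, 13, 19, 3, 18, 11]
Visit 7 → queue [12, 1, 16, 13, 19, 3, 18, 11]
Visit 12 → queue [1, 16, 13, 19, 3, 18, 11]
Visit 1 → queue [16, 13, 19, 3, 18, 11]
Visit 16 → queue [13, 19, 3, 18, 11]
Visit 13 → queue [19, 3, 18, 11]
Visit 19 → queue [3, 18, 11]
Visit 3 → queue [18, 11]
Visit 18 → queue [11]
Visit 11 → queue []

Visit order: 14, 17, 6, 4, 2, 10, 9, 8, 5, 15, 7, 12, 1, 16, 13, 19, 3, 18, 11

13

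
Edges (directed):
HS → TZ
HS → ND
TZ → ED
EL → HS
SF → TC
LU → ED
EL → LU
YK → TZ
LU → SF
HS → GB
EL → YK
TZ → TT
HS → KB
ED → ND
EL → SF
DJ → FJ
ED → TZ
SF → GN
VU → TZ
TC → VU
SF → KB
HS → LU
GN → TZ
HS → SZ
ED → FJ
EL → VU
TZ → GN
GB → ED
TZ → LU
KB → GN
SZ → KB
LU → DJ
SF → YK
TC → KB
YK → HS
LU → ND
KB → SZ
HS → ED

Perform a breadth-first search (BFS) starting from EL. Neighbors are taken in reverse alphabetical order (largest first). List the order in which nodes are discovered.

Visit EL; enqueue YK, VU, SF, LU, HS → queue [YK, VU, SF, LU, HS]
Visit YK; enqueue TZ → queue [VU, SF, LU, HS, TZ]
Visit VU → queue [SF, LU, HS, TZ]
Visit SF; enqueue TC, KB, GN → queue [LU, HS, TZ, TC, KB, GN]
Visit LU; enqueue ND, ED, DJ → queue [HS, TZ, TC, KB, GN, ND, ED, DJ]
Visit HS; enqueue SZ, GB → queue [TZ, TC, KB, GN, ND, ED, DJ, SZ, GB]
Visit TZ; enqueue TT → queue [TC, KB, GN, ND, ED, DJ, SZ, GB, TT]
Visit TC → queue [KB, GN, ND, ED, DJ, SZ, GB, TT]
Visit KB → queue [GN, ND, ED, DJ, SZ, GB, TT]
Visit GN → queue [ND, ED, DJ, SZ, GB, TT]
Visit ND → queue [ED, DJ, SZ, GB, TT]
Visit ED; enqueue FJ → queue [DJ, SZ, GB, TT, FJ]
Visit DJ → queue [SZ, GB, TT, FJ]
Visit SZ → queue [GB, TT, FJ]
Visit GB → queue [TT, FJ]
Visit TT → queue [FJ]
Visit FJ → queue []

EL YK VU SF LU HS TZ TC KB GN ND ED DJ SZ GB TT FJ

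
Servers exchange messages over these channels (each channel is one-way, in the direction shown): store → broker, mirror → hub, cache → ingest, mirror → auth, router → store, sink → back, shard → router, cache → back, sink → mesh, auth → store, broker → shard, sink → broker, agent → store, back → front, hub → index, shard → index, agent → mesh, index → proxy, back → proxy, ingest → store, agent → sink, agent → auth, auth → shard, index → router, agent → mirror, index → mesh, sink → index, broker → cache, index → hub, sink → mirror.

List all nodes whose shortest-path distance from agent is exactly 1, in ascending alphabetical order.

auth, mesh, mirror, sink, store

Level 0: agent
Level 1: auth, mesh, mirror, sink, store
Level 2: back, broker, hub, index, shard
Level 3: cache, front, proxy, router
Level 4: ingest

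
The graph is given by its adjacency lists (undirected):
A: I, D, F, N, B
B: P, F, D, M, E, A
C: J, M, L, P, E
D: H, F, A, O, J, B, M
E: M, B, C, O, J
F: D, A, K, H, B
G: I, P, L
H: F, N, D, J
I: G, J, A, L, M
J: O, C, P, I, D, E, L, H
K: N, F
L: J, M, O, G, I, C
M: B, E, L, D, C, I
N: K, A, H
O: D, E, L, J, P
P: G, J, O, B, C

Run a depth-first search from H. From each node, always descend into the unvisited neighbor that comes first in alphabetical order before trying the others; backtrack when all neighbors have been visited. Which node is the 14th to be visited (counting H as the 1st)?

F

Visit H
H → D
D → A
A → B
B → E
E → C
C → J
J → I
I → G
G → L
L → M
L → O
O → P
B → F
F → K
K → N

Visit order: H, D, A, B, E, C, J, I, G, L, M, O, P, F, K, N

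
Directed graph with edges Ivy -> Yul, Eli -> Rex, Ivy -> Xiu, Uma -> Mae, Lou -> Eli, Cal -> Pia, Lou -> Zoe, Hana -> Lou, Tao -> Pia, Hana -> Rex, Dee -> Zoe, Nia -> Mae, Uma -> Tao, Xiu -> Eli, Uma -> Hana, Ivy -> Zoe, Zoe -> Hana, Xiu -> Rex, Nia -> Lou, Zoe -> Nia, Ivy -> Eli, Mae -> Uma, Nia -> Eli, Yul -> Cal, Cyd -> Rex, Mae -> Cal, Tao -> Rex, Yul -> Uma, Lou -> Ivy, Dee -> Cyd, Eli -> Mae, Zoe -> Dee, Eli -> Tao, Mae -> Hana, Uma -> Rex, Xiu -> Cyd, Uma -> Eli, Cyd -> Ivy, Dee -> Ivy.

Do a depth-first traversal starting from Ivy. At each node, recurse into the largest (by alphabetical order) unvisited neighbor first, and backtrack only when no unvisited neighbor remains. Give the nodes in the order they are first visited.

Ivy -> Zoe -> Nia -> Mae -> Uma -> Tao -> Rex -> Pia -> Hana -> Lou -> Eli -> Cal -> Dee -> Cyd -> Yul -> Xiu

Visit Ivy
Ivy → Zoe
Zoe → Nia
Nia → Mae
Mae → Uma
Uma → Tao
Tao → Rex
Tao → Pia
Uma → Hana
Hana → Lou
Lou → Eli
Mae → Cal
Zoe → Dee
Dee → Cyd
Ivy → Yul
Ivy → Xiu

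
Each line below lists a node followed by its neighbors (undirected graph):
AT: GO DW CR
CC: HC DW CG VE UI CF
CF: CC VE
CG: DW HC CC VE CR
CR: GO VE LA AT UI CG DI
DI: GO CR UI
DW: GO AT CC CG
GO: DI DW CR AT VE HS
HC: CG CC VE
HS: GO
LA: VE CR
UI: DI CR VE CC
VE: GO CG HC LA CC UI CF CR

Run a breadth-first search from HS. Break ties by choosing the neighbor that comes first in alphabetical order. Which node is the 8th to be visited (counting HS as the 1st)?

Visit HS; enqueue GO → queue [GO]
Visit GO; enqueue AT, CR, DI, DW, VE → queue [AT, CR, DI, DW, VE]
Visit AT → queue [CR, DI, DW, VE]
Visit CR; enqueue CG, LA, UI → queue [DI, DW, VE, CG, LA, UI]
Visit DI → queue [DW, VE, CG, LA, UI]
Visit DW; enqueue CC → queue [VE, CG, LA, UI, CC]
Visit VE; enqueue CF, HC → queue [CG, LA, UI, CC, CF, HC]
Visit CG → queue [LA, UI, CC, CF, HC]
Visit LA → queue [UI, CC, CF, HC]
Visit UI → queue [CC, CF, HC]
Visit CC → queue [CF, HC]
Visit CF → queue [HC]
Visit HC → queue []

Visit order: HS, GO, AT, CR, DI, DW, VE, CG, LA, UI, CC, CF, HC

CG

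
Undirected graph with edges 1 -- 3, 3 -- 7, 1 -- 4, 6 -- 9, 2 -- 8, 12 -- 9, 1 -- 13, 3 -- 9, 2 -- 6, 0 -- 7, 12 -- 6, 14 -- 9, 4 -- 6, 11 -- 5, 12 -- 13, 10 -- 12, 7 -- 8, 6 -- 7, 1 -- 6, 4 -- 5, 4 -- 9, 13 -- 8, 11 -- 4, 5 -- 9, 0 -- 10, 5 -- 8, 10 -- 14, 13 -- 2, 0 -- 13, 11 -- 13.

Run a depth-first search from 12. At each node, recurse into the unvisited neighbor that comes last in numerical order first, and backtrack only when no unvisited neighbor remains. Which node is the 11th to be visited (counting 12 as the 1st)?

2

Visit 12
12 → 13
13 → 11
11 → 5
5 → 9
9 → 14
14 → 10
10 → 0
0 → 7
7 → 8
8 → 2
2 → 6
6 → 4
4 → 1
1 → 3

Visit order: 12, 13, 11, 5, 9, 14, 10, 0, 7, 8, 2, 6, 4, 1, 3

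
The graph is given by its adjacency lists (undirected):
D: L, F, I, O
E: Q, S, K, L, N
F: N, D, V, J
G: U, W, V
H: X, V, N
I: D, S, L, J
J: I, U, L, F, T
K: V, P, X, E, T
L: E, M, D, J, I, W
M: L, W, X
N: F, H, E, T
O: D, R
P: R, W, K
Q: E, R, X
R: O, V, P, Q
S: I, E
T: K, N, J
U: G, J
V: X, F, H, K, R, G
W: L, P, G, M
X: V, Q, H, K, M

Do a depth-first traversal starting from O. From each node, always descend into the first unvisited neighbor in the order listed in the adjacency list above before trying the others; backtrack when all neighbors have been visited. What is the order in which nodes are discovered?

Visit O
O → D
D → L
L → E
E → Q
Q → R
R → V
V → X
X → H
H → N
N → F
F → J
J → I
I → S
J → U
U → G
G → W
W → P
P → K
K → T
W → M

O, D, L, E, Q, R, V, X, H, N, F, J, I, S, U, G, W, P, K, T, M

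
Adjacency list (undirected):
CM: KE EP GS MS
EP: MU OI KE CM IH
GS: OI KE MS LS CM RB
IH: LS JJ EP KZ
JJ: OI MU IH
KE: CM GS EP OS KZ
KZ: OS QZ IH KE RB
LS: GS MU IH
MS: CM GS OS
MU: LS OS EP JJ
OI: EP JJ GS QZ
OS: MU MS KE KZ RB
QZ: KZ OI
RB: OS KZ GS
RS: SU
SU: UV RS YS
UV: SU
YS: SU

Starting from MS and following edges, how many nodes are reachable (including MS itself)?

BFS from MS visits: MS, CM, GS, OS, KE, EP, OI, LS, RB, MU, KZ, IH, JJ, QZ
Reachable nodes: 14 of 18 total.

14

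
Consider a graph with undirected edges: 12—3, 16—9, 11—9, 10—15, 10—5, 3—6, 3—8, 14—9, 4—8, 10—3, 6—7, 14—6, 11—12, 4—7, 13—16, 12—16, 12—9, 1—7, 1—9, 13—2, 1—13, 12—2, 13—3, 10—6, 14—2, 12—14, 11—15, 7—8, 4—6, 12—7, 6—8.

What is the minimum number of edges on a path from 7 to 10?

Level 0: 7
Level 1: 1, 4, 6, 8, 12
Level 2: 2, 3, 9, 10, 11, 13, 14, 16
Level 3: 5, 15
10 first appears at level 2.

2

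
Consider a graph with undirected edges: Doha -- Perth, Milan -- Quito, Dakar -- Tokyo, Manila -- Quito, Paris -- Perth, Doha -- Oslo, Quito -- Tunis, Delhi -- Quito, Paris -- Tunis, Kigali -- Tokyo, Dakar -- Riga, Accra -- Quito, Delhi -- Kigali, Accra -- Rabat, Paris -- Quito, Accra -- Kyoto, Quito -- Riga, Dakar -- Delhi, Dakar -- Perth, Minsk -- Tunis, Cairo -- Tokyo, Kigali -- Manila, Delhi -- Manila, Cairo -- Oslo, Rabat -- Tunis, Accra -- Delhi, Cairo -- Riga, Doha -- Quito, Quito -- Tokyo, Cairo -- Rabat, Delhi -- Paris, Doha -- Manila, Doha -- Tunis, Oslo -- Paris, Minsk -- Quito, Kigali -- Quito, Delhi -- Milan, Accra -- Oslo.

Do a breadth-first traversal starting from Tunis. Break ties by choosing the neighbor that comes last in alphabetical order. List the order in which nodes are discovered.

Tunis Rabat Quito Paris Minsk Doha Cairo Accra Tokyo Riga Milan Manila Kigali Delhi Perth Oslo Kyoto Dakar

Visit Tunis; enqueue Rabat, Quito, Paris, Minsk, Doha → queue [Rabat, Quito, Paris, Minsk, Doha]
Visit Rabat; enqueue Cairo, Accra → queue [Quito, Paris, Minsk, Doha, Cairo, Accra]
Visit Quito; enqueue Tokyo, Riga, Milan, Manila, Kigali, Delhi → queue [Paris, Minsk, Doha, Cairo, Accra, Tokyo, Riga, Milan, Manila, Kigali, Delhi]
Visit Paris; enqueue Perth, Oslo → queue [Minsk, Doha, Cairo, Accra, Tokyo, Riga, Milan, Manila, Kigali, Delhi, Perth, Oslo]
Visit Minsk → queue [Doha, Cairo, Accra, Tokyo, Riga, Milan, Manila, Kigali, Delhi, Perth, Oslo]
Visit Doha → queue [Cairo, Accra, Tokyo, Riga, Milan, Manila, Kigali, Delhi, Perth, Oslo]
Visit Cairo → queue [Accra, Tokyo, Riga, Milan, Manila, Kigali, Delhi, Perth, Oslo]
Visit Accra; enqueue Kyoto → queue [Tokyo, Riga, Milan, Manila, Kigali, Delhi, Perth, Oslo, Kyoto]
Visit Tokyo; enqueue Dakar → queue [Riga, Milan, Manila, Kigali, Delhi, Perth, Oslo, Kyoto, Dakar]
Visit Riga → queue [Milan, Manila, Kigali, Delhi, Perth, Oslo, Kyoto, Dakar]
Visit Milan → queue [Manila, Kigali, Delhi, Perth, Oslo, Kyoto, Dakar]
Visit Manila → queue [Kigali, Delhi, Perth, Oslo, Kyoto, Dakar]
Visit Kigali → queue [Delhi, Perth, Oslo, Kyoto, Dakar]
Visit Delhi → queue [Perth, Oslo, Kyoto, Dakar]
Visit Perth → queue [Oslo, Kyoto, Dakar]
Visit Oslo → queue [Kyoto, Dakar]
Visit Kyoto → queue [Dakar]
Visit Dakar → queue []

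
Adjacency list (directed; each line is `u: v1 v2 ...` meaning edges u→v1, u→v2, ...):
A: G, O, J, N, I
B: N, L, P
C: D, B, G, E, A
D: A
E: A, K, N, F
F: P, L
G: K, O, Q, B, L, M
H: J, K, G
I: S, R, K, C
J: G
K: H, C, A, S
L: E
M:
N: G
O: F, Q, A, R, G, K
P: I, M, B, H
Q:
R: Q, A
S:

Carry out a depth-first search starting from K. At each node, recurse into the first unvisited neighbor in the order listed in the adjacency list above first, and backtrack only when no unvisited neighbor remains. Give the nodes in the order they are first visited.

Visit K
K → H
H → J
J → G
G → O
O → F
F → P
P → I
I → S
I → R
R → Q
R → A
A → N
I → C
C → D
C → B
B → L
L → E
P → M

K → H → J → G → O → F → P → I → S → R → Q → A → N → C → D → B → L → E → M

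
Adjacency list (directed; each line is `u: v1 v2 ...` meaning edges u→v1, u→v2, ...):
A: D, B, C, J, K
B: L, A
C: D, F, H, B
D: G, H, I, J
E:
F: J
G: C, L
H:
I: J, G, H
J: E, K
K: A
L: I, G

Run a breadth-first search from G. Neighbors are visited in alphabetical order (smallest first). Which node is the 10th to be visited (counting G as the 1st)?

J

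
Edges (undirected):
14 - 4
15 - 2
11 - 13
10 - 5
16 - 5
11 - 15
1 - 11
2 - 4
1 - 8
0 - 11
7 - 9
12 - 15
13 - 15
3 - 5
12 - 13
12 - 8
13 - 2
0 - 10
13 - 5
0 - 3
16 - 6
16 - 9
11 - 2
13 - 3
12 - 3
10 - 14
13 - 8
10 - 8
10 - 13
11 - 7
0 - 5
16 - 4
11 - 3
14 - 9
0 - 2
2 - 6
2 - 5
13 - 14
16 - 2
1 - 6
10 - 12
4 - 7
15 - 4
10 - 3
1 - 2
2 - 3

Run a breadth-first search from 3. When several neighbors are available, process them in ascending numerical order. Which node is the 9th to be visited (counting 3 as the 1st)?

Visit 3; enqueue 0, 2, 5, 10, 11, 12, 13 → queue [0, 2, 5, 10, 11, 12, 13]
Visit 0 → queue [2, 5, 10, 11, 12, 13]
Visit 2; enqueue 1, 4, 6, 15, 16 → queue [5, 10, 11, 12, 13, 1, 4, 6, 15, 16]
Visit 5 → queue [10, 11, 12, 13, 1, 4, 6, 15, 16]
Visit 10; enqueue 8, 14 → queue [11, 12, 13, 1, 4, 6, 15, 16, 8, 14]
Visit 11; enqueue 7 → queue [12, 13, 1, 4, 6, 15, 16, 8, 14, 7]
Visit 12 → queue [13, 1, 4, 6, 15, 16, 8, 14, 7]
Visit 13 → queue [1, 4, 6, 15, 16, 8, 14, 7]
Visit 1 → queue [4, 6, 15, 16, 8, 14, 7]
Visit 4 → queue [6, 15, 16, 8, 14, 7]
Visit 6 → queue [15, 16, 8, 14, 7]
Visit 15 → queue [16, 8, 14, 7]
Visit 16; enqueue 9 → queue [8, 14, 7, 9]
Visit 8 → queue [14, 7, 9]
Visit 14 → queue [7, 9]
Visit 7 → queue [9]
Visit 9 → queue []

Visit order: 3, 0, 2, 5, 10, 11, 12, 13, 1, 4, 6, 15, 16, 8, 14, 7, 9

1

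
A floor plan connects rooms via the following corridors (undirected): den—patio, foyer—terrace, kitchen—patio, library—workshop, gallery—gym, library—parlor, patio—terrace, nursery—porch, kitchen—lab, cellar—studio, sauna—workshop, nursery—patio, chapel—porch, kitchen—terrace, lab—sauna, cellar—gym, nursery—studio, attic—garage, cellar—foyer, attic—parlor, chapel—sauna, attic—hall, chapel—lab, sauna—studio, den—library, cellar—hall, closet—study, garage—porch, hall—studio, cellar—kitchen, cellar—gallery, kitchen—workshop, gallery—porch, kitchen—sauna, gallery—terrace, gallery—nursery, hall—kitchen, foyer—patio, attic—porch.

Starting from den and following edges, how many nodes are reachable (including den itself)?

BFS from den visits: den, patio, library, terrace, nursery, kitchen, foyer, workshop, parlor, gallery, studio, porch, sauna, lab, hall, cellar, attic, gym, garage, chapel
Reachable nodes: 20 of 22 total.

20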